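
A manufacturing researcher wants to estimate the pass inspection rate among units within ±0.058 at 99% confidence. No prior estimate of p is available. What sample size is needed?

Conservative approach: use p = 0.5 (maximizes p(1-p) = 0.25). n = z²(0.25)/E² = 2.576²×0.25/0.058² = 493.1 → n = 494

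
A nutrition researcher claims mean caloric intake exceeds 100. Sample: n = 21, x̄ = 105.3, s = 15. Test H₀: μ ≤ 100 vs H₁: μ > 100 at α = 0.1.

t = (105.3 - 100)/(15/√21) = 1.619, df = 20. Critical t = 1.325. Reject H₀.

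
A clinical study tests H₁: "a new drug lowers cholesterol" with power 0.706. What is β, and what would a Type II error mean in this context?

β = 1 - power = 1 - 0.706 = 0.294. A Type II error is failing to reject H₀ when H₀ is false (false negative) — here, failing to conclude that a new drug lowers cholesterol when in fact it is true. Consequence: shelving an effective drug — patients miss out on a treatment that would have helped.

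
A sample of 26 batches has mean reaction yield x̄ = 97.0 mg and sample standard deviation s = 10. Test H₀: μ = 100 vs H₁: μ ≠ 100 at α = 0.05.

t = (x̄ - μ₀)/(s/√n) = (97.0 - 100)/(10/√26) = -1.53. df = 25, critical t = ±2.06. Fail to reject H₀.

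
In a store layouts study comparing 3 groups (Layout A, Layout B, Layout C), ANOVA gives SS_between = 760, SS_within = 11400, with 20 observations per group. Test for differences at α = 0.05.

df_between = 2, df_within = 57. F = MS_between/MS_within = 380.0/200.0 = 1.9. F_crit ≈ 3.159. Fail to reject H₀.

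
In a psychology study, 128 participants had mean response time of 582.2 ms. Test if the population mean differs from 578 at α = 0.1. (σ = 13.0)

z = (x̄ - μ₀)/(σ/√n) = (582.2 - 578)/(13.0/√128) = 3.655. Critical value: ±1.645. Since |3.655| > 1.645, Reject H₀.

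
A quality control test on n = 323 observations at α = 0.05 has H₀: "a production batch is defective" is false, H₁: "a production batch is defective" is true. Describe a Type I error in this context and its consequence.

Type I error: rejecting H₀ when it is true — concluding that a production batch is defective when in fact it is not. Consequence: scrapping a good batch — wasted material and cost for no reason.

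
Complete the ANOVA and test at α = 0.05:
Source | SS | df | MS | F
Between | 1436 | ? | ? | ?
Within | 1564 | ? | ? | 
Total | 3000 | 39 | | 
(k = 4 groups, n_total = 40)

df_between = 3, df_within = 36. MS_between = 478.67, MS_within = 43.44. F = 11.018, F_crit ≈ 2.866. Reject H₀.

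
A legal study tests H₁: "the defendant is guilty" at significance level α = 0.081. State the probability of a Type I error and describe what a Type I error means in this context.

P(Type I error) = α = 0.081. A Type I error is rejecting H₀ when H₀ is actually true (false positive) — here, concluding that the defendant is guilty when in fact this is not the case. Consequence: convicting an innocent person.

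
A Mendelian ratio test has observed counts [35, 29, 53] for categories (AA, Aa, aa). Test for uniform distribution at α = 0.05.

Expected = 39 each. χ² = Σ(O-E)²/E = 8.0. df = 2, critical value = 5.991. Reject H₀.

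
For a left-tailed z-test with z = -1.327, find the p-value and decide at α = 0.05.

p = P(Z < -1.327) = Φ(-1.327) ≈ 0.0923. Since p ≥ 0.05, fail to reject H₀ (not significant) at α = 0.05.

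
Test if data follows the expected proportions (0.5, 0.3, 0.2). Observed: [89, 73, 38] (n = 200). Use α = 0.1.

Expected: [100.0, 60.0, 40.0]. χ² = 4.127. df = 2, critical = 4.605. Fail to reject H₀.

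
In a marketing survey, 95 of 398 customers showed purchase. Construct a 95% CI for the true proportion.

p̂ = 0.239. CI = p̂ ± z*√(p̂(1-p̂)/n) = (0.197, 0.281)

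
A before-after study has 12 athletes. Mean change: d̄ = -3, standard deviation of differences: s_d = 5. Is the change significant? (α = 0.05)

t = d̄/(s_d/√n) = -3/(5/√12) = -2.078. df = 11, critical t = ±2.201. Fail to reject H₀.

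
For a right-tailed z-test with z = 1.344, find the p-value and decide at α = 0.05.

p = P(Z > 1.344) = 1 - Φ(1.344) ≈ 0.0895. Since p ≥ 0.05, fail to reject H₀ (not significant) at α = 0.05.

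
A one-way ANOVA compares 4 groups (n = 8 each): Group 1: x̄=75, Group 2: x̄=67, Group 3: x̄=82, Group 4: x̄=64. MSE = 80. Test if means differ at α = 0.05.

Grand mean = 72.0. SS_between = 1584.0, MS_between = 528.0. F = 6.6, F_crit ≈ 2.947. Reject H₀.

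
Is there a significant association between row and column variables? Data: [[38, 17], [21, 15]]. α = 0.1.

χ² = 1.104. df = 1, critical = 2.706. Fail to reject H₀. No evidence of dependence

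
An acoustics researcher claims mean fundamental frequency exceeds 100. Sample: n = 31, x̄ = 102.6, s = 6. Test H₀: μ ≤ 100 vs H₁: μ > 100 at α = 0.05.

t = (102.6 - 100)/(6/√31) = 2.413, df = 30. Critical t = 1.697. Reject H₀.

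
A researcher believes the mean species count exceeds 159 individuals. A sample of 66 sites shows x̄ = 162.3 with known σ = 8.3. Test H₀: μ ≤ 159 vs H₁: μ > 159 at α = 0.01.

z = 3.23. Critical value: 2.33. Reject H₀.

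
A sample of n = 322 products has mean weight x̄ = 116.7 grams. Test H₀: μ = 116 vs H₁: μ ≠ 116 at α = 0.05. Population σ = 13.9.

z = (x̄ - μ₀)/(σ/√n) = (116.7 - 116)/(13.9/√322) = 0.904. Critical value: ±1.96. Since |0.904| ≤ 1.96, Fail to reject H₀.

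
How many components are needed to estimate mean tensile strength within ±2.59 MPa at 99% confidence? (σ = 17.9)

n = (z*σ/E)² = (2.576×17.9/2.59)² = 317.0 → n = 317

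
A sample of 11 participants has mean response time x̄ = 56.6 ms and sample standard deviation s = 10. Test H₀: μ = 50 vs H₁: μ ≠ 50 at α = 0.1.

t = (x̄ - μ₀)/(s/√n) = (56.6 - 50)/(10/√11) = 2.189. df = 10, critical t = ±1.812. Reject H₀.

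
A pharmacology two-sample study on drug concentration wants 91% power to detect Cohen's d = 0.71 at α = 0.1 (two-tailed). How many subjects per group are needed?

z_{α/2} = 1.645, z_β = Φ⁻¹(0.91) = 1.341. For medium effect (d = 0.71): n per group = 2(z_{α/2} + z_β)²/d² = 2(1.645 + 1.341)²/0.71² = 35.4 → 36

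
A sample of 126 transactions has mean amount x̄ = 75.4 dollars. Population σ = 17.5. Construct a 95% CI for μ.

CI = x̄ ± z*(σ/√n) = 75.4 ± 1.96(17.5/√126) = 75.4 ± 3.06 = (72.34, 78.46)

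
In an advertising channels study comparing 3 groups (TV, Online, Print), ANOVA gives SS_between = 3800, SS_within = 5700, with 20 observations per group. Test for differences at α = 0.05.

df_between = 2, df_within = 57. F = MS_between/MS_within = 1900.0/100.0 = 19.0. F_crit ≈ 3.159. Reject H₀. At least one mean differs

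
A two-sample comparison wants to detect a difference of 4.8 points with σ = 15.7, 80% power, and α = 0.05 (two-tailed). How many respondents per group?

n per group = 2(z_α/2 + z_β)²σ²/d² = 2×(1.96 + 0.84)²×15.7²/4.8² = 167.8 → n = 168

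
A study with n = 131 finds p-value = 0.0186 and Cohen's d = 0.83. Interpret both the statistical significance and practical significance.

Statistically significant (p = 0.0186 < 0.05). Cohen's d = 0.83 indicates a large effect size. Both statistical and practical significance should be considered.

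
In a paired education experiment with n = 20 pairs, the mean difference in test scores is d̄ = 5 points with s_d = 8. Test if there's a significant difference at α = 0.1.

t = d̄/(s_d/√n) = 5/(8/√20) = 2.795. df = 19, critical t = ±1.729. Reject H₀.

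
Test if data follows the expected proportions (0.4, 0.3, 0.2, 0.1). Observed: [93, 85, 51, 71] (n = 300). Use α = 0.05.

Expected: [120.0, 90.0, 60.0, 30.0]. χ² = 63.736. df = 3, critical = 7.815. Reject H₀.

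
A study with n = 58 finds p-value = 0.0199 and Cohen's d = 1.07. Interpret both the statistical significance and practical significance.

Statistically significant (p = 0.0199 < 0.05). Cohen's d = 1.07 indicates a large effect size. Both statistical and practical significance should be considered.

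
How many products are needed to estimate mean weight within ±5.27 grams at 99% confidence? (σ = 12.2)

n = (z*σ/E)² = (2.576×12.2/5.27)² = 35.6 → n = 36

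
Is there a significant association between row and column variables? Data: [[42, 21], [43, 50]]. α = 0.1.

χ² = 6.321. df = 1, critical = 2.706. Reject H₀. Variables are dependent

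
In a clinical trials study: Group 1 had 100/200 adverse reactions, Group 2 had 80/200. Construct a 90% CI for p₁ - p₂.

p̂₁ = 0.5, p̂₂ = 0.4. Difference = 0.1. CI = (0.019, 0.181)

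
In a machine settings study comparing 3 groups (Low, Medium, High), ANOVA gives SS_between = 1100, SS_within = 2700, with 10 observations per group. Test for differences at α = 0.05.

df_between = 2, df_within = 27. F = MS_between/MS_within = 550.0/100.0 = 5.5. F_crit ≈ 3.354. Reject H₀. At least one mean differs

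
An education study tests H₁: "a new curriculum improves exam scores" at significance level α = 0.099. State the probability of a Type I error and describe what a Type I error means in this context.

P(Type I error) = α = 0.099. A Type I error is rejecting H₀ when H₀ is actually true (false positive) — here, concluding that a new curriculum improves exam scores when in fact this is not the case. Consequence: adopting a curriculum that gives no real benefit — disruption for nothing.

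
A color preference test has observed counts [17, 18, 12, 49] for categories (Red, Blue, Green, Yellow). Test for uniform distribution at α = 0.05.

Expected = 24 each. χ² = Σ(O-E)²/E = 35.583. df = 3, critical value = 7.815. Reject H₀.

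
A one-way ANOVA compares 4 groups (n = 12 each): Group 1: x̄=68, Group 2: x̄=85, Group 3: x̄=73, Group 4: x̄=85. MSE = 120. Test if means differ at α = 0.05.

Grand mean = 77.75. SS_between = 2673.0, MS_between = 891.0. F = 7.425, F_crit ≈ 2.816. Reject H₀.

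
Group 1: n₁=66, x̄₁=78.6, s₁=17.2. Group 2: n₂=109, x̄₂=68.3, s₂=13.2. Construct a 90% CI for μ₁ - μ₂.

Difference = 10.3. SE = √(17.2²/66 + 13.2²/109) = 2.466. CI = (6.24, 14.36)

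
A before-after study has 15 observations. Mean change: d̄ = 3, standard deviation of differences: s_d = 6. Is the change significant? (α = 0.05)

t = d̄/(s_d/√n) = 3/(6/√15) = 1.936. df = 14, critical t = ±2.145. Fail to reject H₀.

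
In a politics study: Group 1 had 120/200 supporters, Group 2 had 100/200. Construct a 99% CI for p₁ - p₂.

p̂₁ = 0.6, p̂₂ = 0.5. Difference = 0.1. CI = (-0.028, 0.228)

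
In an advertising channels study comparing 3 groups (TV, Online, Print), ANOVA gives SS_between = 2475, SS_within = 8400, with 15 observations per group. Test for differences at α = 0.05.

df_between = 2, df_within = 42. F = MS_between/MS_within = 1237.5/200.0 = 6.188. F_crit ≈ 3.22. Reject H₀. At least one mean differs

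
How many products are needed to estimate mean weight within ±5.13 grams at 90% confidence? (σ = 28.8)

n = (z*σ/E)² = (1.645×28.8/5.13)² = 85.3 → n = 86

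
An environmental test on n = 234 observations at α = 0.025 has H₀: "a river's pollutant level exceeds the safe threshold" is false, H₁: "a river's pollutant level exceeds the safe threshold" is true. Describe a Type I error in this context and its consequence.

Type I error: rejecting H₀ when it is true — concluding that a river's pollutant level exceeds the safe threshold when in fact it is not. Consequence: shutting down a compliant factory unnecessarily.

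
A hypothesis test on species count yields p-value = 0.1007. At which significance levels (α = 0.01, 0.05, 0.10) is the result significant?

p = 0.1007. Not significant at any of the given levels.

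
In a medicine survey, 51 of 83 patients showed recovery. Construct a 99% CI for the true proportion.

p̂ = 0.614. CI = p̂ ± z*√(p̂(1-p̂)/n) = (0.477, 0.752)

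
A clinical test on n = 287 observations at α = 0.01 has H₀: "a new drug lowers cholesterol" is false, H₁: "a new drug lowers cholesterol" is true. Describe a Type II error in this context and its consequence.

Type II error: failing to reject H₀ when it is false — concluding that a new drug lowers cholesterol is not supported when in fact it is. Consequence: shelving an effective drug — patients miss out on a treatment that would have helped.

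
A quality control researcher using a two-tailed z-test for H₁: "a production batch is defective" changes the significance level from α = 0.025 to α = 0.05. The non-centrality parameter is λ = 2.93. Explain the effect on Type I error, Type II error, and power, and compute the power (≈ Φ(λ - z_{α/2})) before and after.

Increasing α from 0.025 to 0.05:
• Type I error rate increases (α is the Type I rate by definition).
• Critical value moves from z_{α/2} = 2.241 to 1.96, so power = Φ(λ - z_{α/2}) goes from Φ(2.93 - 2.241) = 0.755 to Φ(2.93 - 1.96) = 0.834.
• Type II error rate β = 1 - power therefore decreases (0.245 → 0.166).
Appropriate when false negatives are costly — here, shipping a defective batch — faulty products reach customers.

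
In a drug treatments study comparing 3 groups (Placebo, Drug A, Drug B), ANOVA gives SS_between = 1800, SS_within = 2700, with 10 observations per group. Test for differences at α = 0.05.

df_between = 2, df_within = 27. F = MS_between/MS_within = 900.0/100.0 = 9.0. F_crit ≈ 3.354. Reject H₀. At least one mean differs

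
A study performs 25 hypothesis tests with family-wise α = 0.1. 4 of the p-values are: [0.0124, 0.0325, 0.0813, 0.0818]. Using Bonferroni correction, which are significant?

Bonferroni α = 0.1/25 = 0.004. None of the given p-values are significant.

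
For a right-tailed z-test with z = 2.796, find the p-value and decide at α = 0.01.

p = P(Z > 2.796) = 1 - Φ(2.796) ≈ 0.0026. Since p < 0.01, reject H₀ (significant) at α = 0.01.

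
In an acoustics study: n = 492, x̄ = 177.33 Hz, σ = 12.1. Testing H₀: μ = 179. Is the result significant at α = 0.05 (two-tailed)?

z = (177.33 - 179)/(12.1/√492) = -3.061. Since |z| > 1.96, significant at α = 0.05.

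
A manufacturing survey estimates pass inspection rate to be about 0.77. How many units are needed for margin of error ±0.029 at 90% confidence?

n = z²p(1-p)/E² = 1.645²×0.77×0.23/0.029² = 569.8 → n = 570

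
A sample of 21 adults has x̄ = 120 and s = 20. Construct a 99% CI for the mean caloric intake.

CI = x̄ ± t*(s/√n) = 120 ± 2.845(20/√21) = (107.58, 132.42)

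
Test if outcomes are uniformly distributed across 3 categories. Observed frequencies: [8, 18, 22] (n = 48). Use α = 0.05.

Expected = 16 each. χ² = Σ(O-E)²/E = 6.5. df = 2, critical value = 5.991. Reject H₀.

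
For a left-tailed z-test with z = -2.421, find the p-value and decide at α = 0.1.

p = P(Z < -2.421) = Φ(-2.421) ≈ 0.0077. Since p < 0.1, reject H₀ (significant) at α = 0.1.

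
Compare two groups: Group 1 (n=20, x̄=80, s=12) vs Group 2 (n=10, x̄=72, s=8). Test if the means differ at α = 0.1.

Pooled sp = 10.88. t = 1.899, df = 28. Critical t = ±1.701. Reject H₀.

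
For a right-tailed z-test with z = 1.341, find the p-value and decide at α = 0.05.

p = P(Z > 1.341) = 1 - Φ(1.341) ≈ 0.09. Since p ≥ 0.05, fail to reject H₀ (not significant) at α = 0.05.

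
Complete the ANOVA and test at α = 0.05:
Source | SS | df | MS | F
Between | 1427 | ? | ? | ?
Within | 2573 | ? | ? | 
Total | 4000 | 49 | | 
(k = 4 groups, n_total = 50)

df_between = 3, df_within = 46. MS_between = 475.67, MS_within = 55.93. F = 8.504, F_crit ≈ 2.807. Reject H₀.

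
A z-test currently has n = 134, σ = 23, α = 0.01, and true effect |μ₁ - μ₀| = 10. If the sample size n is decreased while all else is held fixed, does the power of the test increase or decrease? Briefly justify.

Power decreases: a smaller n inflates the standard error σ/√n, pulling the sampling distribution under H₁ back toward the critical value.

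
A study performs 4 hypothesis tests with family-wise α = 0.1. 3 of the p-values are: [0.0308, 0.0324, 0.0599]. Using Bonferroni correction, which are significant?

Bonferroni α = 0.1/4 = 0.025. None of the given p-values are significant.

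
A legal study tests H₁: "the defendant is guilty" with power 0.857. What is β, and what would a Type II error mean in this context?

β = 1 - power = 1 - 0.857 = 0.143. A Type II error is failing to reject H₀ when H₀ is false (false negative) — here, failing to conclude that the defendant is guilty when in fact it is true. Consequence: acquitting a guilty person.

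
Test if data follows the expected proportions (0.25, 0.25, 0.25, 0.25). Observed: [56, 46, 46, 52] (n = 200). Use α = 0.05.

Expected: [50.0, 50.0, 50.0, 50.0]. χ² = 1.44. df = 3, critical = 7.815. Fail to reject H₀.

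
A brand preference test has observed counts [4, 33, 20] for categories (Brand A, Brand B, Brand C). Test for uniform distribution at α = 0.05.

Expected = 19 each. χ² = Σ(O-E)²/E = 22.211. df = 2, critical value = 5.991. Reject H₀.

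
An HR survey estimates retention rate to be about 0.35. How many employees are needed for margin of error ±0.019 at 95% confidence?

n = z²p(1-p)/E² = 1.96²×0.35×0.65/0.019² = 2421.0 → n = 2421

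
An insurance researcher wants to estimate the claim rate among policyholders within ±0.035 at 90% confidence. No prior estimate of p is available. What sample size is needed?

Conservative approach: use p = 0.5 (maximizes p(1-p) = 0.25). n = z²(0.25)/E² = 1.645²×0.25/0.035² = 552.2 → n = 553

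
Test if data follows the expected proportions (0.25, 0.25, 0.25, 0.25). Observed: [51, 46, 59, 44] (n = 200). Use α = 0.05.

Expected: [50.0, 50.0, 50.0, 50.0]. χ² = 2.68. df = 3, critical = 7.815. Fail to reject H₀.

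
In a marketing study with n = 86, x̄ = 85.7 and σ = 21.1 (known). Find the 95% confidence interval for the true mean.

CI = x̄ ± z*(σ/√n) = 85.7 ± 1.96(21.1/√86) = 85.7 ± 4.46 = (81.24, 90.16)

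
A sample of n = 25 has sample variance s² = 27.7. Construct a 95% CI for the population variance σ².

df = 24. χ²_{0.025} = 39.364, χ²_{0.975} = 12.401. CI for σ² = ((n-1)s²/χ²_{α/2}, (n-1)s²/χ²_{1-α/2}) = (24·27.7/39.364, 24·27.7/12.401) = (16.89, 53.61)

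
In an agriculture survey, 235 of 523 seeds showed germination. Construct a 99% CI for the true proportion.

p̂ = 0.449. CI = p̂ ± z*√(p̂(1-p̂)/n) = (0.393, 0.505)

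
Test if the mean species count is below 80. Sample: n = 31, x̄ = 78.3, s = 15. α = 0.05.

t = (78.3 - 80)/(15/√31) = -0.631, df = 30. Critical t = -1.697. Fail to reject H₀.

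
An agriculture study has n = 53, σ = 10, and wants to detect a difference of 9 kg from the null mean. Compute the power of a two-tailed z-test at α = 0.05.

SE = σ/√n = 10/√53 = 1.374. Non-centrality λ = d/SE = 9/1.374 = 6.552. Power ≈ Φ(λ - z_{α/2}) = Φ(6.552 - 1.96) = Φ(4.592) = 1.0.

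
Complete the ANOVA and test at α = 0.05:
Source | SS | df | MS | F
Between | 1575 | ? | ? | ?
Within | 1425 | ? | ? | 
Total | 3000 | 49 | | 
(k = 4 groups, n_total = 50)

df_between = 3, df_within = 46. MS_between = 525.0, MS_within = 30.98. F = 16.947, F_crit ≈ 2.807. Reject H₀.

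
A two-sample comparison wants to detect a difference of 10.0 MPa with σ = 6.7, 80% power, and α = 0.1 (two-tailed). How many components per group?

n per group = 2(z_α/2 + z_β)²σ²/d² = 2×(1.645 + 0.84)²×6.7²/10.0² = 5.5 → n = 6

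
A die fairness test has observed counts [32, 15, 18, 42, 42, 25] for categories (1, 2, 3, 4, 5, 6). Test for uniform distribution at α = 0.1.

Expected = 29 each. χ² = Σ(O-E)²/E = 23.448. df = 5, critical value = 9.236. Reject H₀.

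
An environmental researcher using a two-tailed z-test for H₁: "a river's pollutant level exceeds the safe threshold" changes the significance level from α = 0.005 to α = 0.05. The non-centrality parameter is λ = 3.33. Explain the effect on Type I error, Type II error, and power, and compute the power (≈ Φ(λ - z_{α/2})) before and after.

Increasing α from 0.005 to 0.05:
• Type I error rate increases (α is the Type I rate by definition).
• Critical value moves from z_{α/2} = 2.807 to 1.96, so power = Φ(λ - z_{α/2}) goes from Φ(3.33 - 2.807) = 0.7 to Φ(3.33 - 1.96) = 0.915.
• Type II error rate β = 1 - power therefore decreases (0.3 → 0.085).
Appropriate when false negatives are costly — here, allowing unsafe pollution to continue.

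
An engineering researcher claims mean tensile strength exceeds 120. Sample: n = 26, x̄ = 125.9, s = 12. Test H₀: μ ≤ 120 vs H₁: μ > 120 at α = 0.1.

t = (125.9 - 120)/(12/√26) = 2.507, df = 25. Critical t = 1.316. Reject H₀.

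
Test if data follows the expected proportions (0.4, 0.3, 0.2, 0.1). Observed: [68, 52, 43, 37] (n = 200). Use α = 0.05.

Expected: [80.0, 60.0, 40.0, 20.0]. χ² = 17.542. df = 3, critical = 7.815. Reject H₀.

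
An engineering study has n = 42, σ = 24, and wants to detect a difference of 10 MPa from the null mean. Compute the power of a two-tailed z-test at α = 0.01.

SE = σ/√n = 24/√42 = 3.703. Non-centrality λ = d/SE = 10/3.703 = 2.7. Power ≈ Φ(λ - z_{α/2}) = Φ(2.7 - 2.576) = Φ(0.124) = 0.549.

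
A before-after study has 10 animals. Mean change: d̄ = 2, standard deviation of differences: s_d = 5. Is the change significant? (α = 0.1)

t = d̄/(s_d/√n) = 2/(5/√10) = 1.265. df = 9, critical t = ±1.833. Fail to reject H₀.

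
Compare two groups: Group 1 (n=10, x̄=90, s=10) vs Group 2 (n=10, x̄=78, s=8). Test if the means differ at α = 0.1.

Pooled sp = 9.06. t = 2.963, df = 18. Critical t = ±1.734. Reject H₀.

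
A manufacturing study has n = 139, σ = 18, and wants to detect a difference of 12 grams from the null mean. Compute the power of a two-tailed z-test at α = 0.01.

SE = σ/√n = 18/√139 = 1.527. Non-centrality λ = d/SE = 12/1.527 = 7.86. Power ≈ Φ(λ - z_{α/2}) = Φ(7.86 - 2.576) = Φ(5.284) = 1.0.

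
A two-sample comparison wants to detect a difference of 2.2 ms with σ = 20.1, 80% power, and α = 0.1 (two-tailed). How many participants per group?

n per group = 2(z_α/2 + z_β)²σ²/d² = 2×(1.645 + 0.84)²×20.1²/2.2² = 1030.9 → n = 1031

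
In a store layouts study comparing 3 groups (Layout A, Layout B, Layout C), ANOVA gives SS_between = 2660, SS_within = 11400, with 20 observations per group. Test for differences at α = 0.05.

df_between = 2, df_within = 57. F = MS_between/MS_within = 1330.0/200.0 = 6.65. F_crit ≈ 3.159. Reject H₀. At least one mean differs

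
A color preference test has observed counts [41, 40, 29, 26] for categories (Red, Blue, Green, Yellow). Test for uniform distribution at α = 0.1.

Expected = 34 each. χ² = Σ(O-E)²/E = 5.118. df = 3, critical value = 6.251. Fail to reject H₀.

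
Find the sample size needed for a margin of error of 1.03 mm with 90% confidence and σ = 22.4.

n = (z*σ/E)² = (1.645×22.4/1.03)² = 1279.8 → n = 1280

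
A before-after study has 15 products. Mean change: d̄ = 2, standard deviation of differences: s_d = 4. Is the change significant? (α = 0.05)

t = d̄/(s_d/√n) = 2/(4/√15) = 1.936. df = 14, critical t = ±2.145. Fail to reject H₀.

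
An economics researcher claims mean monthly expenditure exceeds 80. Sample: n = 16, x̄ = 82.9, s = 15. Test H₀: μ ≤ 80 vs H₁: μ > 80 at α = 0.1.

t = (82.9 - 80)/(15/√16) = 0.773, df = 15. Critical t = 1.341. Fail to reject H₀.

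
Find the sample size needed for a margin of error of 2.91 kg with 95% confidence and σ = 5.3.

n = (z*σ/E)² = (1.96×5.3/2.91)² = 12.7 → n = 13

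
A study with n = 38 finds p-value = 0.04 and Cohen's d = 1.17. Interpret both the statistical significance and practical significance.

Statistically significant (p = 0.04 < 0.05). Cohen's d = 1.17 indicates a large effect size. Both statistical and practical significance should be considered.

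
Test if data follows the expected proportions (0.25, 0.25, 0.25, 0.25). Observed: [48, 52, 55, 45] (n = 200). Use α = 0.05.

Expected: [50.0, 50.0, 50.0, 50.0]. χ² = 1.16. df = 3, critical = 7.815. Fail to reject H₀.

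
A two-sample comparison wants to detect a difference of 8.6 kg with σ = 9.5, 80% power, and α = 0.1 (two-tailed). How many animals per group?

n per group = 2(z_α/2 + z_β)²σ²/d² = 2×(1.645 + 0.84)²×9.5²/8.6² = 15.1 → n = 16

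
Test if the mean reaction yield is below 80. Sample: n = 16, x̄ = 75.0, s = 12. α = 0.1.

t = (75.0 - 80)/(12/√16) = -1.667, df = 15. Critical t = -1.341. Reject H₀.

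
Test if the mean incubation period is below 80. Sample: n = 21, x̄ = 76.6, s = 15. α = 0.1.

t = (76.6 - 80)/(15/√21) = -1.039, df = 20. Critical t = -1.325. Fail to reject H₀.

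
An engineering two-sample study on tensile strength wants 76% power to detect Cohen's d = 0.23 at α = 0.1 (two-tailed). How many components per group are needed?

z_{α/2} = 1.645, z_β = Φ⁻¹(0.76) = 0.706. For small effect (d = 0.23): n per group = 2(z_{α/2} + z_β)²/d² = 2(1.645 + 0.706)²/0.23² = 209.0 → 209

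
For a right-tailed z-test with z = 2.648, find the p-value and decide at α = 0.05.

p = P(Z > 2.648) = 1 - Φ(2.648) ≈ 0.004. Since p < 0.05, reject H₀ (significant) at α = 0.05.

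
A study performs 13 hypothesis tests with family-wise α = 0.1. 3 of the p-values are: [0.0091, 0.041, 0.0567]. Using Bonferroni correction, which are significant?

Bonferroni α = 0.1/13 = 0.00769. None of the given p-values are significant.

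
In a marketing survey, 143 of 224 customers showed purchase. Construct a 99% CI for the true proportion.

p̂ = 0.638. CI = p̂ ± z*√(p̂(1-p̂)/n) = (0.556, 0.721)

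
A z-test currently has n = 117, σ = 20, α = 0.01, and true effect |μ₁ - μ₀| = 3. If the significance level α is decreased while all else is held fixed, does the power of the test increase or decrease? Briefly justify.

Power decreases: a smaller α raises the critical value, so less of the H₁ sampling distribution falls in the rejection region.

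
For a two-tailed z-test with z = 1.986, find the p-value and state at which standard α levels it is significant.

p = 2·P(Z > |1.986|) = 2·(1 - Φ(1.986)) ≈ 0.047. Significant at α = 0.1; Significant at α = 0.05.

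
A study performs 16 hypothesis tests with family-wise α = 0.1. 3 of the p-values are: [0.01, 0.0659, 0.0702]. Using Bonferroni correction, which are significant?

Bonferroni α = 0.1/16 = 0.00625. None of the given p-values are significant.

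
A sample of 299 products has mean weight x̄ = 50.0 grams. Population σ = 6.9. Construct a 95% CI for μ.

CI = x̄ ± z*(σ/√n) = 50.0 ± 1.96(6.9/√299) = 50.0 ± 0.78 = (49.22, 50.78)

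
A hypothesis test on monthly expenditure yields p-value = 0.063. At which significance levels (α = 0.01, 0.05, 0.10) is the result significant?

p = 0.063. Significant at: α = 0.1.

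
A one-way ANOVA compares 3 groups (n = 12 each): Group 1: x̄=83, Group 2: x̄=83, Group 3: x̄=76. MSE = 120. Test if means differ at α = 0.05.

Grand mean = 80.67. SS_between = 392.0, MS_between = 196.0. F = 1.633, F_crit ≈ 3.285. Fail to reject H₀.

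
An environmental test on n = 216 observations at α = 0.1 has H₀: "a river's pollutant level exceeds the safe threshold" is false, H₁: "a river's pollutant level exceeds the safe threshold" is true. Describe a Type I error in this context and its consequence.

Type I error: rejecting H₀ when it is true — concluding that a river's pollutant level exceeds the safe threshold when in fact it is not. Consequence: shutting down a compliant factory unnecessarily.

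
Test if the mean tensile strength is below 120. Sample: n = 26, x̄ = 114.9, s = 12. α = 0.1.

t = (114.9 - 120)/(12/√26) = -2.167, df = 25. Critical t = -1.316. Reject H₀.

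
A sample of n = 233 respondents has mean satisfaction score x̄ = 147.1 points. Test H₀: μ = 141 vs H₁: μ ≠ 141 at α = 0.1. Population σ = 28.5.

z = (x̄ - μ₀)/(σ/√n) = (147.1 - 141)/(28.5/√233) = 3.267. Critical value: ±1.645. Since |3.267| > 1.645, Reject H₀.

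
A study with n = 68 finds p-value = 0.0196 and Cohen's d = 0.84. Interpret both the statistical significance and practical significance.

Statistically significant (p = 0.0196 < 0.05). Cohen's d = 0.84 indicates a large effect size. Both statistical and practical significance should be considered.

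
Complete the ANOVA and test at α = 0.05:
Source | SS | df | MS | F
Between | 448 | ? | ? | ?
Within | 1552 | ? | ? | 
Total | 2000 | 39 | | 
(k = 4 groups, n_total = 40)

df_between = 3, df_within = 36. MS_between = 149.33, MS_within = 43.11. F = 3.464, F_crit ≈ 2.866. Reject H₀.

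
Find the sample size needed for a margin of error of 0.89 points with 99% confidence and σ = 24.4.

n = (z*σ/E)² = (2.576×24.4/0.89)² = 4987.6 → n = 4988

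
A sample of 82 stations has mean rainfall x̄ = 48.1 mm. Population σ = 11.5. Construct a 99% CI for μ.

CI = x̄ ± z*(σ/√n) = 48.1 ± 2.576(11.5/√82) = 48.1 ± 3.27 = (44.83, 51.37)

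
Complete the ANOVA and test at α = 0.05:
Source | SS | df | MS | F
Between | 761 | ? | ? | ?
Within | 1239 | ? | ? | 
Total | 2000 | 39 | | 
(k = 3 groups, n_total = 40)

df_between = 2, df_within = 37. MS_between = 380.5, MS_within = 33.49. F = 11.363, F_crit ≈ 3.252. Reject H₀.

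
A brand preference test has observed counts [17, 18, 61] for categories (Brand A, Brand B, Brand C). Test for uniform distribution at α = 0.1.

Expected = 32 each. χ² = Σ(O-E)²/E = 39.438. df = 2, critical value = 4.605. Reject H₀.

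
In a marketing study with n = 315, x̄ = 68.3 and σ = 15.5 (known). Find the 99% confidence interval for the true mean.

CI = x̄ ± z*(σ/√n) = 68.3 ± 2.576(15.5/√315) = 68.3 ± 2.25 = (66.05, 70.55)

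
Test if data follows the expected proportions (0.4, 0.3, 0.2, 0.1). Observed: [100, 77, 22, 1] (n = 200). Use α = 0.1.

Expected: [80.0, 60.0, 40.0, 20.0]. χ² = 35.967. df = 3, critical = 6.251. Reject H₀.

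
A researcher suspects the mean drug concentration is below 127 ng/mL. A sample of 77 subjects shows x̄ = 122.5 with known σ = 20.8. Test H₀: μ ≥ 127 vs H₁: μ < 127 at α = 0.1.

z = -1.898. Critical value: -1.28. Reject H₀.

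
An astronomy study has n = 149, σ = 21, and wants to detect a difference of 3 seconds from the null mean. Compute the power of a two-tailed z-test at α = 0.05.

SE = σ/√n = 21/√149 = 1.72. Non-centrality λ = d/SE = 3/1.72 = 1.744. Power ≈ Φ(λ - z_{α/2}) = Φ(1.744 - 1.96) = Φ(-0.216) = 0.414.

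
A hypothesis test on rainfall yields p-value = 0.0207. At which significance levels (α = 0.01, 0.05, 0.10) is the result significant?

p = 0.0207. Significant at: α = 0.05, 0.1.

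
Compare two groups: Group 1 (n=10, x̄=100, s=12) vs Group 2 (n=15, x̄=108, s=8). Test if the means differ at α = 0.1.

Pooled sp = 9.76. t = -2.007, df = 23. Critical t = ±1.714. Reject H₀.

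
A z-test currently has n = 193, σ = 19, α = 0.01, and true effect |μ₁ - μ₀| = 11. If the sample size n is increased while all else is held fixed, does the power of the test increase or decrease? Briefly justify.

Power increases: a larger n shrinks the standard error σ/√n, moving the sampling distribution under H₁ further from the critical value.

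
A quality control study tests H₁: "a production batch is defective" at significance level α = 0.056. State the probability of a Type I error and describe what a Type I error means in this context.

P(Type I error) = α = 0.056. A Type I error is rejecting H₀ when H₀ is actually true (false positive) — here, concluding that a production batch is defective when in fact this is not the case. Consequence: scrapping a good batch — wasted material and cost for no reason.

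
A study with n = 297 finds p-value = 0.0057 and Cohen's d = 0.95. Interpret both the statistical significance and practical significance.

Statistically significant (p = 0.0057 < 0.05). Cohen's d = 0.95 indicates a large effect size. Both statistical and practical significance should be considered.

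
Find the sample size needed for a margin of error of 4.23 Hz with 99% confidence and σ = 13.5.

n = (z*σ/E)² = (2.576×13.5/4.23)² = 67.6 → n = 68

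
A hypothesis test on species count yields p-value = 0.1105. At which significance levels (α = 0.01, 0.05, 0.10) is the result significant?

p = 0.1105. Not significant at any of the given levels.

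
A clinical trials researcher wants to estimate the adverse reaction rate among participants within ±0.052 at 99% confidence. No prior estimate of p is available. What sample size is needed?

Conservative approach: use p = 0.5 (maximizes p(1-p) = 0.25). n = z²(0.25)/E² = 2.576²×0.25/0.052² = 613.5 → n = 614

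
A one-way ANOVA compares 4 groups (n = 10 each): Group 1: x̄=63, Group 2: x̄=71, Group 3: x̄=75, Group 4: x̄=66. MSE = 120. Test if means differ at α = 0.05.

Grand mean = 68.75. SS_between = 847.5, MS_between = 282.5. F = 2.354, F_crit ≈ 2.866. Fail to reject H₀.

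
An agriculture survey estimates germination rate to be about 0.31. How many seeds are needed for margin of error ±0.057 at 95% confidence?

n = z²p(1-p)/E² = 1.96²×0.31×0.69/0.057² = 252.9 → n = 253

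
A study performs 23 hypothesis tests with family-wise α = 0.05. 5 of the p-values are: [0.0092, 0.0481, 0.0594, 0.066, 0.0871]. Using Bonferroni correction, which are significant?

Bonferroni α = 0.05/23 = 0.00217. None of the given p-values are significant.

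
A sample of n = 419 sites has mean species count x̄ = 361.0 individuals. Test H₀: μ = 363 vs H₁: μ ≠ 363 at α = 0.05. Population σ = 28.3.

z = (x̄ - μ₀)/(σ/√n) = (361.0 - 363)/(28.3/√419) = -1.447. Critical value: ±1.96. Since |-1.447| ≤ 1.96, Fail to reject H₀.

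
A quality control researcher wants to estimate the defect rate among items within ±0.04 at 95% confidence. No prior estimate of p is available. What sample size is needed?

Conservative approach: use p = 0.5 (maximizes p(1-p) = 0.25). n = z²(0.25)/E² = 1.96²×0.25/0.04² = 600.2 → n = 601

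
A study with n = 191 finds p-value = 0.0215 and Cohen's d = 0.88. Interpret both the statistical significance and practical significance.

Statistically significant (p = 0.0215 < 0.05). Cohen's d = 0.88 indicates a large effect size. Both statistical and practical significance should be considered.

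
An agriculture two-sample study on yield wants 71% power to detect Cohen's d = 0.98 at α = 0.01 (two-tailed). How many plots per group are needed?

z_{α/2} = 2.576, z_β = Φ⁻¹(0.71) = 0.553. For large effect (d = 0.98): n per group = 2(z_{α/2} + z_β)²/d² = 2(2.576 + 0.553)²/0.98² = 20.4 → 21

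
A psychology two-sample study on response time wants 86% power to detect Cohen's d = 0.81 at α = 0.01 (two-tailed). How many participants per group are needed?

z_{α/2} = 2.576, z_β = Φ⁻¹(0.86) = 1.08. For large effect (d = 0.81): n per group = 2(z_{α/2} + z_β)²/d² = 2(2.576 + 1.08)²/0.81² = 40.7 → 41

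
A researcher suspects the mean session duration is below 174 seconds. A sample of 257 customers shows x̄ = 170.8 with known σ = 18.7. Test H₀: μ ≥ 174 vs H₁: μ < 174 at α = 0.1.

z = -2.743. Critical value: -1.28. Reject H₀.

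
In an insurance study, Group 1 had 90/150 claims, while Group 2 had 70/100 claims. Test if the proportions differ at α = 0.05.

p̂₁ = 0.6, p̂₂ = 0.7, pooled p̂ = 0.64. z = -1.614. Critical: ±1.96. Fail to reject H₀.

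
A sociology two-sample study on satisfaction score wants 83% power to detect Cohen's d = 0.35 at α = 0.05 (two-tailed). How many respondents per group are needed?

z_{α/2} = 1.96, z_β = Φ⁻¹(0.83) = 0.954. For small effect (d = 0.35): n per group = 2(z_{α/2} + z_β)²/d² = 2(1.96 + 0.954)²/0.35² = 138.6 → 139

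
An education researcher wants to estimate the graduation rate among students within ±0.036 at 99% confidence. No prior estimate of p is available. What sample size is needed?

Conservative approach: use p = 0.5 (maximizes p(1-p) = 0.25). n = z²(0.25)/E² = 2.576²×0.25/0.036² = 1280.05 → n = 1281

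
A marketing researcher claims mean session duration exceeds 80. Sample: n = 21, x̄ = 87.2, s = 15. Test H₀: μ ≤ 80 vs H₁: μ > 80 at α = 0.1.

t = (87.2 - 80)/(15/√21) = 2.2, df = 20. Critical t = 1.325. Reject H₀.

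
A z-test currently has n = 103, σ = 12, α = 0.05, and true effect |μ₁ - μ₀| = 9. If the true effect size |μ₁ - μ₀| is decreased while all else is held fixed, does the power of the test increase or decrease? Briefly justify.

Power decreases: a smaller true effect decreases the non-centrality λ = |μ₁ - μ₀|/(σ/√n).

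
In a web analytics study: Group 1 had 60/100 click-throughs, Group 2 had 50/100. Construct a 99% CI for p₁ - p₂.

p̂₁ = 0.6, p̂₂ = 0.5. Difference = 0.1. CI = (-0.08, 0.28)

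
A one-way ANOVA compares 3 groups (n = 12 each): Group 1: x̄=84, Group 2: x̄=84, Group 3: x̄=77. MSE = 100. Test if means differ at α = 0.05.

Grand mean = 81.67. SS_between = 392.0, MS_between = 196.0. F = 1.96, F_crit ≈ 3.285. Fail to reject H₀.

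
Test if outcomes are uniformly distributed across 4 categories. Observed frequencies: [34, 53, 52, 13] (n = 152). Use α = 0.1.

Expected = 38 each. χ² = Σ(O-E)²/E = 27.947. df = 3, critical value = 6.251. Reject H₀.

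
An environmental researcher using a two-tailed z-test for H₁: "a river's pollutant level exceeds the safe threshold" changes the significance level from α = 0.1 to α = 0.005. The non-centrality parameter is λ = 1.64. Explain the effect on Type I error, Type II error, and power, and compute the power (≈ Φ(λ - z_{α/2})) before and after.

Decreasing α from 0.1 to 0.005:
• Type I error rate decreases (α is the Type I rate by definition).
• Critical value moves from z_{α/2} = 1.645 to 2.807, so power = Φ(λ - z_{α/2}) goes from Φ(1.64 - 1.645) = 0.498 to Φ(1.64 - 2.807) = 0.122.
• Type II error rate β = 1 - power therefore increases (0.502 → 0.878).
Appropriate when false positives are costly — here, shutting down a compliant factory unnecessarily.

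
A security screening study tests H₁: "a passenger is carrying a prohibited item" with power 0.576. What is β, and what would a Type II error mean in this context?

β = 1 - power = 1 - 0.576 = 0.424. A Type II error is failing to reject H₀ when H₀ is false (false negative) — here, failing to conclude that a passenger is carrying a prohibited item when in fact it is true. Consequence: letting a prohibited item through — security breach.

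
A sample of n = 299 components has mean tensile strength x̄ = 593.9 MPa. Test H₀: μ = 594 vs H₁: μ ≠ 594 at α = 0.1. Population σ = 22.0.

z = (x̄ - μ₀)/(σ/√n) = (593.9 - 594)/(22.0/√299) = -0.079. Critical value: ±1.645. Since |-0.079| ≤ 1.645, Fail to reject H₀.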